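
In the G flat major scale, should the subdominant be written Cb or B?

Cb

Each scale degree takes a distinct letter name. Degree 4 of a scale on G must use the letter C.
Cb and B are enharmonically the same pitch, but only Cb uses the letter C, so it is the correct spelling here.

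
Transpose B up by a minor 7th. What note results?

B up a major seventh is A#, so the target letter is A.
From B, a minor seventh is 10 semitones up: A.

A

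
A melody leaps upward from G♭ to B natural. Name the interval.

augmented third

The letter names run G→B, a span of 2 letter steps, so the interval is some kind of third.
Gb to B is 5 semitones. A major third is 4, so 5 makes it augmented.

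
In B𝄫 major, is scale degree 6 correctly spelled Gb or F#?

Each scale degree takes a distinct letter name. Degree 6 of a scale on B must use the letter G.
Gb and F# are enharmonically the same pitch, but only Gb uses the letter G, so it is the correct spelling here.

Gb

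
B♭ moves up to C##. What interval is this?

The letter names run B→C, a span of 1 letter step, so the interval is some kind of second.
Bb to C## is 4 semitones. A major second is 2, so 4 makes it doubly augmented.

doubly augmented second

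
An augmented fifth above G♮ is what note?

A fifth above G lands on the letter D.
An augmented fifth spans 8 semitones, so G moves to pitch class 3. On the letter D that is D#.

D#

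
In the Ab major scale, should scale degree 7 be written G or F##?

G

Each scale degree takes a distinct letter name. Degree 7 of a scale on A must use the letter G.
G and F## are enharmonically the same pitch, but only G uses the letter G, so it is the correct spelling here.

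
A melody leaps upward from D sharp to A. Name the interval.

The letter names run D→A, a span of 4 letter steps, so the interval is some kind of fifth.
D# to A is 6 semitones. A perfect fifth is 7, so 6 makes it diminished.

diminished fifth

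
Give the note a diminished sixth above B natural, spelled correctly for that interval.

A sixth above B lands on the letter G.
A diminished sixth spans 7 semitones, so B moves to pitch class 6. On the letter G that is Gb.

Gb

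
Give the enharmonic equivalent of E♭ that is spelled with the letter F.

Plain F sits 2 semitones above Eb, so on the letter F the same pitch needs a double flat: Fbb.

Fbb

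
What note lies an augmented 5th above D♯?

D up a perfect fifth is A, so the target letter is A.
From D#, an augmented fifth is 8 semitones up: A##.

A##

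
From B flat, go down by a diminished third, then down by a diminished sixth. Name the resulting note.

B##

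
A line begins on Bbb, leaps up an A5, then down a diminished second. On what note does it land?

An augmented fifth up from Bbb is F (letter F, 8 semitones up).
A diminished second down from F is E# (letter E, 0 semitones down).

E#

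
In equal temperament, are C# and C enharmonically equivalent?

No

Two spellings are enharmonically equivalent only if they share a pitch class.
Here C# → 1, C → 0; 0 ≠ 1, so they are not.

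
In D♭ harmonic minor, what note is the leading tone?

C

The Db harmonic minor scale runs Db Eb Fb Gb Ab Bbb C.
Degree 7 is C.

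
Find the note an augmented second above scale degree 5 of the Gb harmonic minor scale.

E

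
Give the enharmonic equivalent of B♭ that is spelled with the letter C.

Plain C sits 2 semitones above Bb, so on the letter C the same pitch needs a double flat: Cbb.

Cbb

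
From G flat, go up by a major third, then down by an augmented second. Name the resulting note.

Abb

A major third up from Gb is Bb (letter B, 4 semitones up).
An augmented second down from Bb is Abb (letter A, 3 semitones down).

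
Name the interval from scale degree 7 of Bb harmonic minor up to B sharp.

Scale degree 7 of Bb harmonic minor is A.
A up to B#: letters A→B make it a second; 3 semitones makes it augmented.

augmented second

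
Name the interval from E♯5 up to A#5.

Counting letters E–F–G–A gives a fourth.
E#→A# = 5 semitones, exactly the perfect fourth.

perfect fourth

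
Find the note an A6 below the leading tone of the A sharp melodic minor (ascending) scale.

B

The leading tone of A# melodic minor (ascending) is G##.
An augmented sixth (10 semitones) below G## lands on the letter B, giving B.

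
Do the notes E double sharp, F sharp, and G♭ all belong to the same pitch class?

E## = pitch class 6 and F# = pitch class 6 and Gb = pitch class 6 — the same pitch class, so they are enharmonic equivalents.

Yes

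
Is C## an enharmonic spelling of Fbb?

No

C## is pitch class 2; Fbb is pitch class 3.
The pitch classes differ (2 vs. 3), so they are not enharmonic equivalents.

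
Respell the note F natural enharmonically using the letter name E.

Plain E sits 1 semitone below F, so on the letter E the same pitch needs a sharp: E#.

E#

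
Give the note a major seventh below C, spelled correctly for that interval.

A seventh below C lands on the letter D.
A major seventh spans 11 semitones, so C moves to pitch class 1. On the letter D that is Db.

Db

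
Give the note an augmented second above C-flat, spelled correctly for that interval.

D

A second above C lands on the letter D.
An augmented second spans 3 semitones, so Cb moves to pitch class 2. On the letter D that is D.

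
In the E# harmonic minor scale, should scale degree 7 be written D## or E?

Each scale degree takes a distinct letter name. Degree 7 of a scale on E must use the letter D.
D## and E are enharmonically the same pitch, but only D## uses the letter D, so it is the correct spelling here.

D##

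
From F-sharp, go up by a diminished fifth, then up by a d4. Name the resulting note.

Fb

A diminished fifth up from F# is C (letter C, 6 semitones up).
A diminished fourth up from C is Fb (letter F, 4 semitones up).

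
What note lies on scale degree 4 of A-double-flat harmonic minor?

Degree 4 takes the letter 3 steps above A, which is D.
In harmonic minor, degree 4 sits 5 semitones above the tonic. Abb + 5 semitones is pitch class 0, spelled on D as Dbb.

Dbb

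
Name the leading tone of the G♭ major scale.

F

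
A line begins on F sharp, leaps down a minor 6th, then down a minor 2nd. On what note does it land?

G##

A minor sixth down from F# is A# (letter A, 8 semitones down).
A minor second down from A# is G## (letter G, 1 semitone down).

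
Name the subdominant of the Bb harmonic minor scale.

Eb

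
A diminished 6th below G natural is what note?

B#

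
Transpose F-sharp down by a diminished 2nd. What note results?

E##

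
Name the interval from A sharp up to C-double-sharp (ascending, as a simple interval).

major third

The letter names run A→C, a span of 2 letter steps, so the interval is some kind of third.
A# to C## is 4 semitones. A major third is 4, so 4 makes it major.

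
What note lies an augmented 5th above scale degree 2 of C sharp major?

Scale degree 2 of C# major is D#.
An augmented fifth (8 semitones) above D# lands on the letter A, giving A##.

A##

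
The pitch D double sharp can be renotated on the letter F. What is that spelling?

Fb

Plain F sits 1 semitone above D##, so on the letter F the same pitch needs a flat: Fb.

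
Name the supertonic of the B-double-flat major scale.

Cb

The Bbb major scale runs Bbb Cb Db Ebb Fb Gb Ab.
Degree 2 is Cb.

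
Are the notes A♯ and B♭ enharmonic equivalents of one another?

Yes

A# is pitch class 10; Bb is pitch class 10.
All spellings map to pitch class 10, so they are enharmonically equivalent.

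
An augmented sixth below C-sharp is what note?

Eb

C down a major sixth is Eb, so the target letter is E.
From C#, an augmented sixth is 10 semitones down: Eb.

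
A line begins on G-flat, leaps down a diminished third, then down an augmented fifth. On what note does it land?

A diminished third down from Gb is E (letter E, 2 semitones down).
An augmented fifth down from E is Ab (letter A, 8 semitones down).

Ab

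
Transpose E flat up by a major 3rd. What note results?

G

E up a major third is G#, so the target letter is G.
From Eb, a major third is 4 semitones up: G.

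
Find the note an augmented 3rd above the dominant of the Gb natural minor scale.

The dominant of Gb natural minor is Db.
An augmented third (5 semitones) above Db lands on the letter F, giving F#.

F#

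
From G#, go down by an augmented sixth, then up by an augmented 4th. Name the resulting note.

E

An augmented sixth down from G# is Bb (letter B, 10 semitones down).
An augmented fourth up from Bb is E (letter E, 6 semitones up).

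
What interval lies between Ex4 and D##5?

minor seventh

The letter names run E→D, a span of 6 letter steps, so the interval is some kind of seventh.
E## to D## is 10 semitones. A major seventh is 11, so 10 makes it minor.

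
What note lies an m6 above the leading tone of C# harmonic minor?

The leading tone of C# harmonic minor is B#.
A minor sixth (8 semitones) above B# lands on the letter G, giving G#.

G#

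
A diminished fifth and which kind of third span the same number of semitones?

A diminished fifth spans 6 semitones.
A third spanning 6 semitones is doubly augmented (the major third is 4).

doubly augmented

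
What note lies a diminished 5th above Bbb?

Fbb

B up a perfect fifth is F#, so the target letter is F.
From Bbb, a diminished fifth is 6 semitones up: Fbb.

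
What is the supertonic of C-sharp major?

D#

The C# major scale runs C# D# E# F# G# A# B#.
Degree 2 is D#.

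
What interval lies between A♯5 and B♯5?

major second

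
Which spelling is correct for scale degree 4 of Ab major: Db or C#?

Db

Each scale degree takes a distinct letter name. Degree 4 of a scale on A must use the letter D.
Db and C# are enharmonically the same pitch, but only Db uses the letter D, so it is the correct spelling here.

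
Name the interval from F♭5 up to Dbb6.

Counting letters F–G–A–B–C–D gives a sixth.
Fb→Dbb = 8 semitones, 1 narrower than the major sixth (9), so minor.

minor sixth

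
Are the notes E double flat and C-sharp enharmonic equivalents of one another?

No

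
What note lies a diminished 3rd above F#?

F up a major third is A, so the target letter is A.
From F#, a diminished third is 2 semitones up: Ab.

Ab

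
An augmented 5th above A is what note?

E#

A up a perfect fifth is E, so the target letter is E.
From A, an augmented fifth is 8 semitones up: E#.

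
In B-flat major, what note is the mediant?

D

The Bb major scale runs Bb C D Eb F G A.
Degree 3 is D.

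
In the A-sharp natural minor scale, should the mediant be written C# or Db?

C#

Each scale degree takes a distinct letter name. Degree 3 of a scale on A must use the letter C.
C# and Db are enharmonically the same pitch, but only C# uses the letter C, so it is the correct spelling here.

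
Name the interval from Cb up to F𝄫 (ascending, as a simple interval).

The letter names run C→F, a span of 3 letter steps, so the interval is some kind of fourth.
Cb to Fbb is 4 semitones. A perfect fourth is 5, so 4 makes it diminished.

diminished fourth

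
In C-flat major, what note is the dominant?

Degree 5 takes the letter 4 steps above C, which is G.
In major, degree 5 sits 7 semitones above the tonic. Cb + 7 semitones is pitch class 6, spelled on G as Gb.

Gb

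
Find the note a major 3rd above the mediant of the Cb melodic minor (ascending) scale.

The mediant of Cb melodic minor (ascending) is Ebb.
A major third (4 semitones) above Ebb lands on the letter G, giving Gb.

Gb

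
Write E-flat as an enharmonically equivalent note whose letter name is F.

Plain F sits 2 semitones above Eb, so on the letter F the same pitch needs a double flat: Fbb.

Fbb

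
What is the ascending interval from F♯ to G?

The letter names run F→G, a span of 1 letter step, so the interval is some kind of second.
F# to G is 1 semitone. A major second is 2, so 1 makes it minor.

minor second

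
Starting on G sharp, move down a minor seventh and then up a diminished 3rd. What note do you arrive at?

C

A minor seventh down from G# is A# (letter A, 10 semitones down).
A diminished third up from A# is C (letter C, 2 semitones up).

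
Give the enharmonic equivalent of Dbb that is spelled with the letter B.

B#

Plain B sits 1 semitone below Dbb, so on the letter B the same pitch needs a sharp: B#.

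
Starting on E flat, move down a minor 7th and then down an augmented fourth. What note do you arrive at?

Cb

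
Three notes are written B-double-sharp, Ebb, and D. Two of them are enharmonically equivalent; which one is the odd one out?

B##

In 12-tone equal temperament, enharmonic equivalents share a pitch class. B## is pitch class 1; Ebb is pitch class 2; D is pitch class 2.
Ebb and D share pitch class 2, while B## is pitch class 1.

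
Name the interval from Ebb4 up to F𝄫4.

minor second

The letter names run E→F, a span of 1 letter step, so the interval is some kind of second.
Ebb to Fbb is 1 semitone. A major second is 2, so 1 makes it minor.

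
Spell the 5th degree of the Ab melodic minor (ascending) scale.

Eb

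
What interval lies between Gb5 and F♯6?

The letter names run G→F, a span of 6 letter steps, so the interval is some kind of seventh.
Gb to F# is 12 semitones. A major seventh is 11, so 12 makes it augmented.

augmented seventh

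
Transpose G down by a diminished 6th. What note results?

G down a major sixth is Bb, so the target letter is B.
From G, a diminished sixth is 7 semitones down: B#.

B#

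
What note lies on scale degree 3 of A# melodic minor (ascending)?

C#

The A# melodic minor (ascending) scale runs A# B# C# D# E# F## G##.
Degree 3 is C#.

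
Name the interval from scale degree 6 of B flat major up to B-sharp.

Scale degree 6 of Bb major is G.
G up to B#: letters G→B make it a third; 5 semitones makes it augmented.

augmented third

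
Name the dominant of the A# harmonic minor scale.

The A# harmonic minor scale runs A# B# C# D# E# F# G##.
Degree 5 is E#.

E#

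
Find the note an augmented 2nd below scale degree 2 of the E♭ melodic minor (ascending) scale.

Ebb

Scale degree 2 of Eb melodic minor (ascending) is F.
An augmented second (3 semitones) below F lands on the letter E, giving Ebb.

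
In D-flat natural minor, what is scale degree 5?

Degree 5 takes the letter 4 steps above D, which is A.
In natural minor, degree 5 sits 7 semitones above the tonic. Db + 7 semitones is pitch class 8, spelled on A as Ab.

Ab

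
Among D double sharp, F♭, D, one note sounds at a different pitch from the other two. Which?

In 12-tone equal temperament, enharmonic equivalents share a pitch class. D## is pitch class 4; Fb is pitch class 4; D is pitch class 2.
D## and Fb share pitch class 4, while D is pitch class 2.

D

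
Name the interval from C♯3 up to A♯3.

The letter names run C→A, a span of 5 letter steps, so the interval is some kind of sixth.
C# to A# is 9 semitones. A major sixth is 9, so 9 makes it major.

major sixth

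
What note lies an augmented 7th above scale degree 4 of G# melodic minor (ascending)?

Scale degree 4 of G# melodic minor (ascending) is C#.
An augmented seventh (12 semitones) above C# lands on the letter B, giving B##.

B##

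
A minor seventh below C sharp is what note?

D#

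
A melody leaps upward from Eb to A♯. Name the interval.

doubly augmented fourth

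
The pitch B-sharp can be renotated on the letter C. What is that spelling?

C

Plain C sits at the same pitch as B#, so on the letter C the same pitch needs a natural: C.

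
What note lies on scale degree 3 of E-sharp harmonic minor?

G#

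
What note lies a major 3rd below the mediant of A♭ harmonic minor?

Abb

The mediant of Ab harmonic minor is Cb.
A major third (4 semitones) below Cb lands on the letter A, giving Abb.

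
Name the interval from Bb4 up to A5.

Counting letters B–C–D–E–F–G–A gives a seventh.
Bb→A = 11 semitones, exactly the major seventh.

major seventh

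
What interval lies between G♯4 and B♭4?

The letter names run G→B, a span of 2 letter steps, so the interval is some kind of third.
G# to Bb is 2 semitones. A major third is 4, so 2 makes it diminished.

diminished third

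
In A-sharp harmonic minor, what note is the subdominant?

D#

Degree 4 takes the letter 3 steps above A, which is D.
In harmonic minor, degree 4 sits 5 semitones above the tonic. A# + 5 semitones is pitch class 3, spelled on D as D#.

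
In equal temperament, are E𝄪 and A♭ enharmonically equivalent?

No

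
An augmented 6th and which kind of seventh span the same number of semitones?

minor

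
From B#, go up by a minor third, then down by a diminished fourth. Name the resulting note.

A##

A minor third up from B# is D# (letter D, 3 semitones up).
A diminished fourth down from D# is A## (letter A, 4 semitones down).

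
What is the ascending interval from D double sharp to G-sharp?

The letter names run D→G, a span of 3 letter steps, so the interval is some kind of fourth.
D## to G# is 4 semitones. A perfect fourth is 5, so 4 makes it diminished.

diminished fourth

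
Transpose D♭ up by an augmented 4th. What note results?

D up a perfect fourth is G, so the target letter is G.
From Db, an augmented fourth is 6 semitones up: G.

G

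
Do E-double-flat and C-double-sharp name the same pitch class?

Yes

Ebb = pitch class 2 and C## = pitch class 2 — the same pitch class, so they are enharmonic equivalents.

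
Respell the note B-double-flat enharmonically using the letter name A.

Bbb is pitch class 9. The letter A alone is pitch class 9.
Pitch class 9 on A needs no accidental: A.

A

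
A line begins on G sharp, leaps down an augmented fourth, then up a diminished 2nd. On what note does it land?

An augmented fourth down from G# is D (letter D, 6 semitones down).
A diminished second up from D is Ebb (letter E, 0 semitones up).

Ebb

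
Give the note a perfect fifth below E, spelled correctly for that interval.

E down a perfect fifth is A, so the target letter is A.
From E, a perfect fifth is 7 semitones down: A.

A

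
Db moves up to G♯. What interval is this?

Counting letters D–E–F–G gives a fourth.
Db→G# = 7 semitones, 2 wider than the perfect fourth (5), so doubly augmented.

doubly augmented fourth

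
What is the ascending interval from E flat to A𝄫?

diminished fourth

The letter names run E→A, a span of 3 letter steps, so the interval is some kind of fourth.
Eb to Abb is 4 semitones. A perfect fourth is 5, so 4 makes it diminished.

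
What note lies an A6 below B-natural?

Db

B down a major sixth is D, so the target letter is D.
From B, an augmented sixth is 10 semitones down: Db.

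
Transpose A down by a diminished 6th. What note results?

A sixth below A lands on the letter C.
A diminished sixth spans 7 semitones, so A moves to pitch class 2. On the letter C that is C##.

C##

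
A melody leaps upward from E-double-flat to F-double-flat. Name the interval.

minor second

Counting letters E–F gives a second.
Ebb→Fbb = 1 semitone, 1 narrower than the major second (2), so minor.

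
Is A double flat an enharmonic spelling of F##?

Abb = pitch class 7 and F## = pitch class 7 — the same pitch class, so they are enharmonic equivalents.

Yes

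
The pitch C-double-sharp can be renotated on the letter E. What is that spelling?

Plain E sits 2 semitones above C##, so on the letter E the same pitch needs a double flat: Ebb.

Ebb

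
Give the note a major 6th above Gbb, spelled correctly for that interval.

G up a major sixth is E, so the target letter is E.
From Gbb, a major sixth is 9 semitones up: Ebb.

Ebb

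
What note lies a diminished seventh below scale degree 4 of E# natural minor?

Scale degree 4 of E# natural minor is A#.
A diminished seventh (9 semitones) below A# lands on the letter B, giving B##.

B##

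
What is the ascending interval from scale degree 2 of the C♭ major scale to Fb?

Scale degree 2 of Cb major is Db.
Db up to Fb: letters D→F make it a third; 3 semitones makes it minor.

minor third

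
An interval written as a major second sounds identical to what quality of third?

diminished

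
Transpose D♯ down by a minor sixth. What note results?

F##

A sixth below D lands on the letter F.
A minor sixth spans 8 semitones, so D# moves to pitch class 7. On the letter F that is F##.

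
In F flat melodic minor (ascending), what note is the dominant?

Cb

Degree 5 takes the letter 4 steps above F, which is C.
In melodic minor (ascending), degree 5 sits 7 semitones above the tonic. Fb + 7 semitones is pitch class 11, spelled on C as Cb.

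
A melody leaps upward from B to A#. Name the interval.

major seventh

The letter names run B→A, a span of 6 letter steps, so the interval is some kind of seventh.
B to A# is 11 semitones. A major seventh is 11, so 11 makes it major.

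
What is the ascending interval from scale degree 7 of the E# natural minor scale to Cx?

Scale degree 7 of E# natural minor is D#.
D# up to C##: letters D→C make it a seventh; 11 semitones makes it major.

major seventh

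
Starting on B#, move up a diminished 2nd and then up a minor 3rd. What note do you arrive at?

Eb

A diminished second up from B# is C (letter C, 0 semitones up).
A minor third up from C is Eb (letter E, 3 semitones up).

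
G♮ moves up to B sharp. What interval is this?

Counting letters G–A–B gives a third.
G→B# = 5 semitones, 1 wider than the major third (4), so augmented.

augmented third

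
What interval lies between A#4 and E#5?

perfect fifth

Counting letters A–B–C–D–E gives a fifth.
A#→E# = 7 semitones, exactly the perfect fifth.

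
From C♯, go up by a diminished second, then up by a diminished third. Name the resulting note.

A diminished second up from C# is Db (letter D, 0 semitones up).
A diminished third up from Db is Fbb (letter F, 2 semitones up).

Fbb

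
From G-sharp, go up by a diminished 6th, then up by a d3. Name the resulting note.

Gbb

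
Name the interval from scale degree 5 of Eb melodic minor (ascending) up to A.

major seventh

Scale degree 5 of Eb melodic minor (ascending) is Bb.
Bb up to A: letters B→A make it a seventh; 11 semitones makes it major.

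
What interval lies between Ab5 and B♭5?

Counting letters A–B gives a second.
Ab→Bb = 2 semitones, exactly the major second.

major second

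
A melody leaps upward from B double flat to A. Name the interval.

augmented seventh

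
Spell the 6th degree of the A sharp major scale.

The A# major scale runs A# B# C## D# E# F## G##.
Degree 6 is F##.

F##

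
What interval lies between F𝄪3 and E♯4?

Counting letters F–G–A–B–C–D–E gives a seventh.
F##→E# = 10 semitones, 1 narrower than the major seventh (11), so minor.

minor seventh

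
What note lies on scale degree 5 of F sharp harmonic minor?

Degree 5 takes the letter 4 steps above F, which is C.
In harmonic minor, degree 5 sits 7 semitones above the tonic. F# + 7 semitones is pitch class 1, spelled on C as C#.

C#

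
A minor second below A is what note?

G#

A down a major second is G, so the target letter is G.
From A, a minor second is 1 semitone down: G#.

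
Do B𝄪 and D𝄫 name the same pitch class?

B## is pitch class 1; Dbb is pitch class 0.
The pitch classes differ (1 vs. 0), so they are not enharmonic equivalents.

No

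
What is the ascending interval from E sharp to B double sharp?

augmented fifth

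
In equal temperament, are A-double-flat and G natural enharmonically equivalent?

Yes

Abb = pitch class 7 and G = pitch class 7 — the same pitch class, so they are enharmonic equivalents.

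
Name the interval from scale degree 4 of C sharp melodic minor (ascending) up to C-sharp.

Scale degree 4 of C# melodic minor (ascending) is F#.
F# up to C#: letters F→C make it a fifth; 7 semitones makes it perfect.

perfect fifth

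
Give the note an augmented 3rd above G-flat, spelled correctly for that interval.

A third above G lands on the letter B.
An augmented third spans 5 semitones, so Gb moves to pitch class 11. On the letter B that is B.

B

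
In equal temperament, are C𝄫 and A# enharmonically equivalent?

Yes

Cbb is pitch class 10; A# is pitch class 10.
All spellings map to pitch class 10, so they are enharmonically equivalent.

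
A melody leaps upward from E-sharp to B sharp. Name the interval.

Counting letters E–F–G–A–B gives a fifth.
E#→B# = 7 semitones, exactly the perfect fifth.

perfect fifth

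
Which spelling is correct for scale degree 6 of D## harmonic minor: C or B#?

B#

Each scale degree takes a distinct letter name. Degree 6 of a scale on D must use the letter B.
B# and C are enharmonically the same pitch, but only B# uses the letter B, so it is the correct spelling here.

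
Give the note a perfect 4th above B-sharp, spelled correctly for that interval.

E#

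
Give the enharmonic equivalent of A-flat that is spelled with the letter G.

G#

Plain G sits 1 semitone below Ab, so on the letter G the same pitch needs a sharp: G#.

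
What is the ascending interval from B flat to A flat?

minor seventh

The letter names run B→A, a span of 6 letter steps, so the interval is some kind of seventh.
Bb to Ab is 10 semitones. A major seventh is 11, so 10 makes it minor.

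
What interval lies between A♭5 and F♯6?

augmented sixth

The letter names run A→F, a span of 5 letter steps, so the interval is some kind of sixth.
Ab to F# is 10 semitones. A major sixth is 9, so 10 makes it augmented.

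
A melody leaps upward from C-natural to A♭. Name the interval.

minor sixth

The letter names run C→A, a span of 5 letter steps, so the interval is some kind of sixth.
C to Ab is 8 semitones. A major sixth is 9, so 8 makes it minor.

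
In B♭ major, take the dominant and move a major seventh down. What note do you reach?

The dominant of Bb major is F.
A major seventh (11 semitones) below F lands on the letter G, giving Gb.

Gb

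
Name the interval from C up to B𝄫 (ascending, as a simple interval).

The letter names run C→B, a span of 6 letter steps, so the interval is some kind of seventh.
C to Bbb is 9 semitones. A major seventh is 11, so 9 makes it diminished.

diminished seventh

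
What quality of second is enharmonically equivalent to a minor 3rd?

A minor third spans 3 semitones.
A second spanning 3 semitones is augmented (the major second is 2).

augmented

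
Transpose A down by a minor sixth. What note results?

A down a major sixth is C, so the target letter is C.
From A, a minor sixth is 8 semitones down: C#.

C#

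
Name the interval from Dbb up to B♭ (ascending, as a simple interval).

Counting letters D–E–F–G–A–B gives a sixth.
Dbb→Bb = 10 semitones, 1 wider than the major sixth (9), so augmented.

augmented sixth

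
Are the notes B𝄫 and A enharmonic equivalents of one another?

Yes

Bbb = pitch class 9 and A = pitch class 9 — the same pitch class, so they are enharmonic equivalents.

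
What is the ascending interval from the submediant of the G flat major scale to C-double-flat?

The submediant of Gb major is Eb.
Eb up to Cbb: letters E→C make it a sixth; 7 semitones makes it diminished.

diminished sixth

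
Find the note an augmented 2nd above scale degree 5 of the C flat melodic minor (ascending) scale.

A

Scale degree 5 of Cb melodic minor (ascending) is Gb.
An augmented second (3 semitones) above Gb lands on the letter A, giving A.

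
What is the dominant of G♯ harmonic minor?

The G# harmonic minor scale runs G# A# B C# D# E F##.
Degree 5 is D#.

D#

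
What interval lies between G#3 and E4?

The letter names run G→E, a span of 5 letter steps, so the interval is some kind of sixth.
G# to E is 8 semitones. A major sixth is 9, so 8 makes it minor.

minor sixth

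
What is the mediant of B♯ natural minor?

D#

The B# natural minor scale runs B# C## D# E# F## G# A#.
Degree 3 is D#.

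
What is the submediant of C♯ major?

A#

The C# major scale runs C# D# E# F# G# A# B#.
Degree 6 is A#.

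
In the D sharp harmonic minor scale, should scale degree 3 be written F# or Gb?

Each scale degree takes a distinct letter name. Degree 3 of a scale on D must use the letter F.
F# and Gb are enharmonically the same pitch, but only F# uses the letter F, so it is the correct spelling here.

F#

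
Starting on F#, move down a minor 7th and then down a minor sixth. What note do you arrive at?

A minor seventh down from F# is G# (letter G, 10 semitones down).
A minor sixth down from G# is B# (letter B, 8 semitones down).

B#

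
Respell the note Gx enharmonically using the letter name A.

A

Plain A sits at the same pitch as G##, so on the letter A the same pitch needs a natural: A.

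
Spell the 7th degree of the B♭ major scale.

A

The Bb major scale runs Bb C D Eb F G A.
Degree 7 is A.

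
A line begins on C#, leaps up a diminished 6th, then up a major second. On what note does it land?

A diminished sixth up from C# is Ab (letter A, 7 semitones up).
A major second up from Ab is Bb (letter B, 2 semitones up).

Bb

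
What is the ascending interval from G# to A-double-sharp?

The letter names run G→A, a span of 1 letter step, so the interval is some kind of second.
G# to A## is 3 semitones. A major second is 2, so 3 makes it augmented.

augmented second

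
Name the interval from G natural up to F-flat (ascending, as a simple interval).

diminished seventh

Counting letters G–A–B–C–D–E–F gives a seventh.
G→Fb = 9 semitones, 2 narrower than the major seventh (11), so diminished.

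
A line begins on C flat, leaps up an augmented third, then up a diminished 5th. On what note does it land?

Bb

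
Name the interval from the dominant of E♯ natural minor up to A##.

major seventh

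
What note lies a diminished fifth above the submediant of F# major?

A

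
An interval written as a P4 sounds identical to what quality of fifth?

doubly diminished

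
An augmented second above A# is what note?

B##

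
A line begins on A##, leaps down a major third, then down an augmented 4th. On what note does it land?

C#

A major third down from A## is F## (letter F, 4 semitones down).
An augmented fourth down from F## is C# (letter C, 6 semitones down).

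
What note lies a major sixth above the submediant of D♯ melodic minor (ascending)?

G##

The submediant of D# melodic minor (ascending) is B#.
A major sixth (9 semitones) above B# lands on the letter G, giving G##.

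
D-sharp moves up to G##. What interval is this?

augmented fourth

The letter names run D→G, a span of 3 letter steps, so the interval is some kind of fourth.
D# to G## is 6 semitones. A perfect fourth is 5, so 6 makes it augmented.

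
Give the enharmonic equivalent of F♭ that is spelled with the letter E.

Fb is pitch class 4. The letter E alone is pitch class 4.
Pitch class 4 on E needs no accidental: E.

E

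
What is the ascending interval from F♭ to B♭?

augmented fourth

Counting letters F–G–A–B gives a fourth.
Fb→Bb = 6 semitones, 1 wider than the perfect fourth (5), so augmented.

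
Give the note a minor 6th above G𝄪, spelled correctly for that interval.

E#

A sixth above G lands on the letter E.
A minor sixth spans 8 semitones, so G## moves to pitch class 5. On the letter E that is E#.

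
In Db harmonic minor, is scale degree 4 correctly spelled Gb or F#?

Gb

Each scale degree takes a distinct letter name. Degree 4 of a scale on D must use the letter G.
Gb and F# are enharmonically the same pitch, but only Gb uses the letter G, so it is the correct spelling here.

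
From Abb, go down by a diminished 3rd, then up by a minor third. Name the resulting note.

Ab

A diminished third down from Abb is F (letter F, 2 semitones down).
A minor third up from F is Ab (letter A, 3 semitones up).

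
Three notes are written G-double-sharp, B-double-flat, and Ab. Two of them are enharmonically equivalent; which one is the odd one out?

In 12-tone equal temperament, enharmonic equivalents share a pitch class. G## is pitch class 9; Bbb is pitch class 9; Ab is pitch class 8.
G## and Bbb share pitch class 9, while Ab is pitch class 8.

Ab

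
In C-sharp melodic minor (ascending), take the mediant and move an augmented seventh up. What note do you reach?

The mediant of C# melodic minor (ascending) is E.
An augmented seventh (12 semitones) above E lands on the letter D, giving D##.

D##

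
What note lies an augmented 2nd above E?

A second above E lands on the letter F.
An augmented second spans 3 semitones, so E moves to pitch class 7. On the letter F that is F##.

F##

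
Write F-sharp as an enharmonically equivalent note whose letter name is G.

Gb

Plain G sits 1 semitone above F#, so on the letter G the same pitch needs a flat: Gb.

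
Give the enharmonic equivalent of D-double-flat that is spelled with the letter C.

C

Dbb is pitch class 0. The letter C alone is pitch class 0.
Pitch class 0 on C needs no accidental: C.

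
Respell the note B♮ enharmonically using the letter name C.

Cb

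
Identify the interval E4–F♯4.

major second

The letter names run E→F, a span of 1 letter step, so the interval is some kind of second.
E to F# is 2 semitones. A major second is 2, so 2 makes it major.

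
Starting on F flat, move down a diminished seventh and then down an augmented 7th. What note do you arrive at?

A diminished seventh down from Fb is G (letter G, 9 semitones down).
An augmented seventh down from G is Abb (letter A, 12 semitones down).

Abb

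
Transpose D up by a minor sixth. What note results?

Bb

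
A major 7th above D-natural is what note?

C#

A seventh above D lands on the letter C.
A major seventh spans 11 semitones, so D moves to pitch class 1. On the letter C that is C#.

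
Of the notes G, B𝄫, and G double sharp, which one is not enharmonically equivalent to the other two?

In 12-tone equal temperament, enharmonic equivalents share a pitch class. G is pitch class 7; Bbb is pitch class 9; G## is pitch class 9.
Bbb and G## share pitch class 9, while G is pitch class 7.

G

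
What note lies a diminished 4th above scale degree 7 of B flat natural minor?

Scale degree 7 of Bb natural minor is Ab.
A diminished fourth (4 semitones) above Ab lands on the letter D, giving Dbb.

Dbb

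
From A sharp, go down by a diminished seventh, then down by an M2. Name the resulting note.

A##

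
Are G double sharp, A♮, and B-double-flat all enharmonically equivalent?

Yes

G## = pitch class 9 and A = pitch class 9 and Bbb = pitch class 9 — the same pitch class, so they are enharmonic equivalents.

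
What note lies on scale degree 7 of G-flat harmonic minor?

The Gb harmonic minor scale runs Gb Ab Bbb Cb Db Ebb F.
Degree 7 is F.

F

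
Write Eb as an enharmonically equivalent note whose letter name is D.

Eb is pitch class 3. The letter D alone is pitch class 2.
To reach pitch class 3 from D requires an offset of +1 semitone, i.e. sharp: D#.

D#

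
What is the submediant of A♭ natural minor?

Fb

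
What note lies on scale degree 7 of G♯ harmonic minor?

F##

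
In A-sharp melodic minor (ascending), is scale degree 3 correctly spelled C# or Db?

Each scale degree takes a distinct letter name. Degree 3 of a scale on A must use the letter C.
C# and Db are enharmonically the same pitch, but only C# uses the letter C, so it is the correct spelling here.

C#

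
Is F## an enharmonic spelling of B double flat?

No

Two spellings are enharmonically equivalent only if they share a pitch class.
Here F## → 7, Bbb → 9; 7 ≠ 9, so they are not.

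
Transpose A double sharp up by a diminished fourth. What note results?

A up a perfect fourth is D, so the target letter is D.
From A##, a diminished fourth is 4 semitones up: D#.

D#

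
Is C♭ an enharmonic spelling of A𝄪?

Yes

Cb is pitch class 11; A## is pitch class 11.
All spellings map to pitch class 11, so they are enharmonically equivalent.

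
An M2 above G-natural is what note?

G up a major second is A, so the target letter is A.
From G, a major second is 2 semitones up: A.

A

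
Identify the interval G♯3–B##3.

Counting letters G–A–B gives a third.
G#→B## = 5 semitones, 1 wider than the major third (4), so augmented.

augmented third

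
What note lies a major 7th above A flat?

G

A up a major seventh is G#, so the target letter is G.
From Ab, a major seventh is 11 semitones up: G.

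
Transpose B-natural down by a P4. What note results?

F#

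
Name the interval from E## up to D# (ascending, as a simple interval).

The letter names run E→D, a span of 6 letter steps, so the interval is some kind of seventh.
E## to D# is 9 semitones. A major seventh is 11, so 9 makes it diminished.

diminished seventh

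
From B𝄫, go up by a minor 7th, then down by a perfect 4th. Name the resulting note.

Ebb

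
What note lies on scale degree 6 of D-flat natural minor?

Bbb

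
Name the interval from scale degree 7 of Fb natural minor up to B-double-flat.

perfect fifth

Scale degree 7 of Fb natural minor is Ebb.
Ebb up to Bbb: letters E→B make it a fifth; 7 semitones makes it perfect.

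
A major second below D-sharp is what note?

A second below D lands on the letter C.
A major second spans 2 semitones, so D# moves to pitch class 1. On the letter C that is C#.

C#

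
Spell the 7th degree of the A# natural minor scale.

G#

Degree 7 takes the letter 6 steps above A, which is G.
In natural minor, degree 7 sits 10 semitones above the tonic. A# + 10 semitones is pitch class 8, spelled on G as G#.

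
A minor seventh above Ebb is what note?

Dbb

A seventh above E lands on the letter D.
A minor seventh spans 10 semitones, so Ebb moves to pitch class 0. On the letter D that is Dbb.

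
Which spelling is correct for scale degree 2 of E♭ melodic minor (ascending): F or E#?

Each scale degree takes a distinct letter name. Degree 2 of a scale on E must use the letter F.
F and E# are enharmonically the same pitch, but only F uses the letter F, so it is the correct spelling here.

F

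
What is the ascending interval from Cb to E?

Counting letters C–D–E gives a third.
Cb→E = 5 semitones, 1 wider than the major third (4), so augmented.

augmented third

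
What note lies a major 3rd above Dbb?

D up a major third is F#, so the target letter is F.
From Dbb, a major third is 4 semitones up: Fb.

Fb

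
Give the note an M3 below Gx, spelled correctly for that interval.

E#

A third below G lands on the letter E.
A major third spans 4 semitones, so G## moves to pitch class 5. On the letter E that is E#.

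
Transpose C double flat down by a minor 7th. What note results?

Dbb

A seventh below C lands on the letter D.
A minor seventh spans 10 semitones, so Cbb moves to pitch class 0. On the letter D that is Dbb.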